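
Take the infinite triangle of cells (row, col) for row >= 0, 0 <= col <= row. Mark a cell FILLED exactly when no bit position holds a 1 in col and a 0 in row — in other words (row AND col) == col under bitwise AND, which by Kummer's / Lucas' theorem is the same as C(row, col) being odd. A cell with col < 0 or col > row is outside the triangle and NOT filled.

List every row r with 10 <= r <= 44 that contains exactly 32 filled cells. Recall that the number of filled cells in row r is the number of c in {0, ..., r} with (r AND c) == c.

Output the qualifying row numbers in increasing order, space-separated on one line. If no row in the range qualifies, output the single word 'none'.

Row r has 2^popcount(r) filled cells, so we need popcount(r) = log2(32) = 5.
Scan r = 10..44 and keep those with exactly 5 one-bits:
r=10=1010 popcount=2 -> skip
r=11=1011 popcount=3 -> skip
r=12=1100 popcount=2 -> skip
r=13=1101 popcount=3 -> skip
r=14=1110 popcount=3 -> skip
r=15=1111 popcount=4 -> skip
r=16=10000 popcount=1 -> skip
r=17=10001 popcount=2 -> skip
r=18=10010 popcount=2 -> skip
r=19=10011 popcount=3 -> skip
r=20=10100 popcount=2 -> skip
r=21=10101 popcount=3 -> skip
r=22=10110 popcount=3 -> skip
r=23=10111 popcount=4 -> skip
r=24=11000 popcount=2 -> skip
r=25=11001 popcount=3 -> skip
r=26=11010 popcount=3 -> skip
r=27=11011 popcount=4 -> skip
r=28=11100 popcount=3 -> skip
r=29=11101 popcount=4 -> skip
r=30=11110 popcount=4 -> skip
r=31=11111 popcount=5 -> KEEP
r=32=100000 popcount=1 -> skip
r=33=100001 popcount=2 -> skip
r=34=100010 popcount=2 -> skip
r=35=100011 popcount=3 -> skip
r=36=100100 popcount=2 -> skip
r=37=100101 popcount=3 -> skip
r=38=100110 popcount=3 -> skip
r=39=100111 popcount=4 -> skip
r=40=101000 popcount=2 -> skip
r=41=101001 popcount=3 -> skip
r=42=101010 popcount=3 -> skip
r=43=101011 popcount=4 -> skip
r=44=101100 popcount=3 -> skip
Kept rows: 31

Answer: 31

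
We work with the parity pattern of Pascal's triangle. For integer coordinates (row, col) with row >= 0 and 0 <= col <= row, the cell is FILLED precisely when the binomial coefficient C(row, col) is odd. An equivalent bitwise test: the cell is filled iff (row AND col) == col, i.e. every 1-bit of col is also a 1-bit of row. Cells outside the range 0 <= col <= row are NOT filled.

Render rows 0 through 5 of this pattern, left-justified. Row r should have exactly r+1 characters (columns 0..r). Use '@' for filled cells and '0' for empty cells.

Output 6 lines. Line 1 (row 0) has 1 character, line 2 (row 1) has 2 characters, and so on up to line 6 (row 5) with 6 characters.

Answer: @
@@
@0@
@@@@
@000@
@@00@@

Derivation:
r0=0: @
r1=1: @@
r2=10: @0@
r3=11: @@@@
r4=100: @000@
r5=101: @@00@@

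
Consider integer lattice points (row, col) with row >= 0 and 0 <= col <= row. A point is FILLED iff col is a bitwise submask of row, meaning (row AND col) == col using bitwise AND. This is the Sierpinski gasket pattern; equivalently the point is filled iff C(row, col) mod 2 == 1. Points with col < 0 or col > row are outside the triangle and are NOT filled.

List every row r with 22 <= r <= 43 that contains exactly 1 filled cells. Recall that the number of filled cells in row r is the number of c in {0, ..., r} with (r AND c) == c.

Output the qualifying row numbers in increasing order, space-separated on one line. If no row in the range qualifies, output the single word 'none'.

Answer: none

Derivation:
Row r has 2^popcount(r) filled cells, so we need popcount(r) = log2(1) = 0.
Scan r = 22..43 and keep those with exactly 0 one-bits:
r=22=10110 popcount=3 -> skip
r=23=10111 popcount=4 -> skip
r=24=11000 popcount=2 -> skip
r=25=11001 popcount=3 -> skip
r=26=11010 popcount=3 -> skip
r=27=11011 popcount=4 -> skip
r=28=11100 popcount=3 -> skip
r=29=11101 popcount=4 -> skip
r=30=11110 popcount=4 -> skip
r=31=11111 popcount=5 -> skip
r=32=100000 popcount=1 -> skip
r=33=100001 popcount=2 -> skip
r=34=100010 popcount=2 -> skip
r=35=100011 popcount=3 -> skip
r=36=100100 popcount=2 -> skip
r=37=100101 popcount=3 -> skip
r=38=100110 popcount=3 -> skip
r=39=100111 popcount=4 -> skip
r=40=101000 popcount=2 -> skip
r=41=101001 popcount=3 -> skip
r=42=101010 popcount=3 -> skip
r=43=101011 popcount=4 -> skip
Kept rows: none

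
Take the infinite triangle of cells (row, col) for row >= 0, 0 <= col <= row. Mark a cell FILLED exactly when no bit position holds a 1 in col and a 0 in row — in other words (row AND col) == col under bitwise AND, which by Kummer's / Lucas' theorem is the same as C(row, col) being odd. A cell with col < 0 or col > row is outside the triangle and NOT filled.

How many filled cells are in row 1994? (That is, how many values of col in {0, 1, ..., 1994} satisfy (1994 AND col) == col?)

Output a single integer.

1994 in binary = 11111001010
popcount(1994) = number of 1-bits in 11111001010 = 7
A col c satisfies (1994 AND c) == c iff every set bit of c is also set in 1994; each of the 7 set bits of 1994 can independently be on or off in c.
count = 2^7 = 128

Answer: 128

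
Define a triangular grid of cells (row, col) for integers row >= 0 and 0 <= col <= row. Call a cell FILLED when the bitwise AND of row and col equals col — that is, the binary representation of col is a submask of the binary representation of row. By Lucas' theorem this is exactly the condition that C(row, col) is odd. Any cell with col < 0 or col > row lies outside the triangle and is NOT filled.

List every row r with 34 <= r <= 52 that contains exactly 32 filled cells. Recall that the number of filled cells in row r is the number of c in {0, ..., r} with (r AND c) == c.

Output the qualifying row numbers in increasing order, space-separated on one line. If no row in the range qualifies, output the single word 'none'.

Answer: 47

Derivation:
Row r has 2^popcount(r) filled cells, so we need popcount(r) = log2(32) = 5.
Scan r = 34..52 and keep those with exactly 5 one-bits:
r=34=100010 popcount=2 -> skip
r=35=100011 popcount=3 -> skip
r=36=100100 popcount=2 -> skip
r=37=100101 popcount=3 -> skip
r=38=100110 popcount=3 -> skip
r=39=100111 popcount=4 -> skip
r=40=101000 popcount=2 -> skip
r=41=101001 popcount=3 -> skip
r=42=101010 popcount=3 -> skip
r=43=101011 popcount=4 -> skip
r=44=101100 popcount=3 -> skip
r=45=101101 popcount=4 -> skip
r=46=101110 popcount=4 -> skip
r=47=101111 popcount=5 -> KEEP
r=48=110000 popcount=2 -> skip
r=49=110001 popcount=3 -> skip
r=50=110010 popcount=3 -> skip
r=51=110011 popcount=4 -> skip
r=52=110100 popcount=3 -> skip
Kept rows: 47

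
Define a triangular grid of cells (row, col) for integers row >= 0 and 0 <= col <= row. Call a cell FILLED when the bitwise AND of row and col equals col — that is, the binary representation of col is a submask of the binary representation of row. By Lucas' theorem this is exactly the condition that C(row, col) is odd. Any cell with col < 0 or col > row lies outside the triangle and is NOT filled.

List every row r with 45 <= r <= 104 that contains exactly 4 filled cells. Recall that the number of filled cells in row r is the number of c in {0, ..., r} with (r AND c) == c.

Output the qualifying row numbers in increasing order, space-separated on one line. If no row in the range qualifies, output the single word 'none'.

Answer: 48 65 66 68 72 80 96

Derivation:
Row r has 2^popcount(r) filled cells, so we need popcount(r) = log2(4) = 2.
Scan r = 45..104 and keep those with exactly 2 one-bits:
r=45=101101 popcount=4 -> skip
r=46=101110 popcount=4 -> skip
r=47=101111 popcount=5 -> skip
r=48=110000 popcount=2 -> KEEP
r=49=110001 popcount=3 -> skip
r=50=110010 popcount=3 -> skip
r=51=110011 popcount=4 -> skip
r=52=110100 popcount=3 -> skip
r=53=110101 popcount=4 -> skip
r=54=110110 popcount=4 -> skip
r=55=110111 popcount=5 -> skip
r=56=111000 popcount=3 -> skip
r=57=111001 popcount=4 -> skip
r=58=111010 popcount=4 -> skip
r=59=111011 popcount=5 -> skip
r=60=111100 popcount=4 -> skip
r=61=111101 popcount=5 -> skip
r=62=111110 popcount=5 -> skip
r=63=111111 popcount=6 -> skip
r=64=1000000 popcount=1 -> skip
r=65=1000001 popcount=2 -> KEEP
r=66=1000010 popcount=2 -> KEEP
r=67=1000011 popcount=3 -> skip
r=68=1000100 popcount=2 -> KEEP
r=69=1000101 popcount=3 -> skip
r=70=1000110 popcount=3 -> skip
r=71=1000111 popcount=4 -> skip
r=72=1001000 popcount=2 -> KEEP
r=73=1001001 popcount=3 -> skip
r=74=1001010 popcount=3 -> skip
r=75=1001011 popcount=4 -> skip
r=76=1001100 popcount=3 -> skip
r=77=1001101 popcount=4 -> skip
r=78=1001110 popcount=4 -> skip
r=79=1001111 popcount=5 -> skip
r=80=1010000 popcount=2 -> KEEP
r=81=1010001 popcount=3 -> skip
r=82=1010010 popcount=3 -> skip
r=83=1010011 popcount=4 -> skip
r=84=1010100 popcount=3 -> skip
r=85=1010101 popcount=4 -> skip
r=86=1010110 popcount=4 -> skip
r=87=1010111 popcount=5 -> skip
r=88=1011000 popcount=3 -> skip
r=89=1011001 popcount=4 -> skip
r=90=1011010 popcount=4 -> skip
r=91=1011011 popcount=5 -> skip
r=92=1011100 popcount=4 -> skip
r=93=1011101 popcount=5 -> skip
r=94=1011110 popcount=5 -> skip
r=95=1011111 popcount=6 -> skip
r=96=1100000 popcount=2 -> KEEP
r=97=1100001 popcount=3 -> skip
r=98=1100010 popcount=3 -> skip
r=99=1100011 popcount=4 -> skip
r=100=1100100 popcount=3 -> skip
r=101=1100101 popcount=4 -> skip
r=102=1100110 popcount=4 -> skip
r=103=1100111 popcount=5 -> skip
r=104=1101000 popcount=3 -> skip
Kept rows: 48 65 66 68 72 80 96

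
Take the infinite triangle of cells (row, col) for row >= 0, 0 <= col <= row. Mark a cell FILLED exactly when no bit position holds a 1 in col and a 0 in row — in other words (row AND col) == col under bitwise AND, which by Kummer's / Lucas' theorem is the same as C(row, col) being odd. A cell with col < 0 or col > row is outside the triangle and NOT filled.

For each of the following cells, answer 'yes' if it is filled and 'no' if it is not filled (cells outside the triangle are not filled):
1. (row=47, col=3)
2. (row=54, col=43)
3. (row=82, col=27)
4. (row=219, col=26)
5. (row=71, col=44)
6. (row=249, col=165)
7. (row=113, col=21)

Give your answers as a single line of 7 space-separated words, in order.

(47,3): row=0b101111, col=0b11, row AND col = 0b11 = 3; 3 == 3 -> filled
(54,43): row=0b110110, col=0b101011, row AND col = 0b100010 = 34; 34 != 43 -> empty
(82,27): row=0b1010010, col=0b11011, row AND col = 0b10010 = 18; 18 != 27 -> empty
(219,26): row=0b11011011, col=0b11010, row AND col = 0b11010 = 26; 26 == 26 -> filled
(71,44): row=0b1000111, col=0b101100, row AND col = 0b100 = 4; 4 != 44 -> empty
(249,165): row=0b11111001, col=0b10100101, row AND col = 0b10100001 = 161; 161 != 165 -> empty
(113,21): row=0b1110001, col=0b10101, row AND col = 0b10001 = 17; 17 != 21 -> empty

Answer: yes no no yes no no no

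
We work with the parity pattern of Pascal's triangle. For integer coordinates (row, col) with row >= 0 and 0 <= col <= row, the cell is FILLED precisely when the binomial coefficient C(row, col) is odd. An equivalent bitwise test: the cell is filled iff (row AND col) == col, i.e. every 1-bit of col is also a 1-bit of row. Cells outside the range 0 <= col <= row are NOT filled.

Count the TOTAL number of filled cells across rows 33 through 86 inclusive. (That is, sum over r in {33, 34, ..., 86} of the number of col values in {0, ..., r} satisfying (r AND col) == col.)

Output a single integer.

r33=100001 pc2: +4 =4
r34=100010 pc2: +4 =8
r35=100011 pc3: +8 =16
r36=100100 pc2: +4 =20
r37=100101 pc3: +8 =28
r38=100110 pc3: +8 =36
r39=100111 pc4: +16 =52
r40=101000 pc2: +4 =56
r41=101001 pc3: +8 =64
r42=101010 pc3: +8 =72
r43=101011 pc4: +16 =88
r44=101100 pc3: +8 =96
r45=101101 pc4: +16 =112
r46=101110 pc4: +16 =128
r47=101111 pc5: +32 =160
r48=110000 pc2: +4 =164
r49=110001 pc3: +8 =172
r50=110010 pc3: +8 =180
r51=110011 pc4: +16 =196
r52=110100 pc3: +8 =204
r53=110101 pc4: +16 =220
r54=110110 pc4: +16 =236
r55=110111 pc5: +32 =268
r56=111000 pc3: +8 =276
r57=111001 pc4: +16 =292
r58=111010 pc4: +16 =308
r59=111011 pc5: +32 =340
r60=111100 pc4: +16 =356
r61=111101 pc5: +32 =388
r62=111110 pc5: +32 =420
r63=111111 pc6: +64 =484
r64=1000000 pc1: +2 =486
r65=1000001 pc2: +4 =490
r66=1000010 pc2: +4 =494
r67=1000011 pc3: +8 =502
r68=1000100 pc2: +4 =506
r69=1000101 pc3: +8 =514
r70=1000110 pc3: +8 =522
r71=1000111 pc4: +16 =538
r72=1001000 pc2: +4 =542
r73=1001001 pc3: +8 =550
r74=1001010 pc3: +8 =558
r75=1001011 pc4: +16 =574
r76=1001100 pc3: +8 =582
r77=1001101 pc4: +16 =598
r78=1001110 pc4: +16 =614
r79=1001111 pc5: +32 =646
r80=1010000 pc2: +4 =650
r81=1010001 pc3: +8 =658
r82=1010010 pc3: +8 =666
r83=1010011 pc4: +16 =682
r84=1010100 pc3: +8 =690
r85=1010101 pc4: +16 =706
r86=1010110 pc4: +16 =722

Answer: 722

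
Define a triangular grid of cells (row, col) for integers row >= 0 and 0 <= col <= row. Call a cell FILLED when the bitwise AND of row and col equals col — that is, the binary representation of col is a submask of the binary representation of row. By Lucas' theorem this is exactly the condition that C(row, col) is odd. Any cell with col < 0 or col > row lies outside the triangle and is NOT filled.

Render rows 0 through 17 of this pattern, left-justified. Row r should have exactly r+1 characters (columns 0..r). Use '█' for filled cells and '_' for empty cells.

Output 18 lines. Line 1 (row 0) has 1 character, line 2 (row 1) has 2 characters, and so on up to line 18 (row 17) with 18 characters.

r0=0: █
r1=1: ██
r2=10: █_█
r3=11: ████
r4=100: █___█
r5=101: ██__██
r6=110: █_█_█_█
r7=111: ████████
r8=1000: █_______█
r9=1001: ██______██
r10=1010: █_█_____█_█
r11=1011: ████____████
r12=1100: █___█___█___█
r13=1101: ██__██__██__██
r14=1110: █_█_█_█_█_█_█_█
r15=1111: ████████████████
r16=10000: █_______________█
r17=10001: ██______________██

Answer: █
██
█_█
████
█___█
██__██
█_█_█_█
████████
█_______█
██______██
█_█_____█_█
████____████
█___█___█___█
██__██__██__██
█_█_█_█_█_█_█_█
████████████████
█_______________█
██______________██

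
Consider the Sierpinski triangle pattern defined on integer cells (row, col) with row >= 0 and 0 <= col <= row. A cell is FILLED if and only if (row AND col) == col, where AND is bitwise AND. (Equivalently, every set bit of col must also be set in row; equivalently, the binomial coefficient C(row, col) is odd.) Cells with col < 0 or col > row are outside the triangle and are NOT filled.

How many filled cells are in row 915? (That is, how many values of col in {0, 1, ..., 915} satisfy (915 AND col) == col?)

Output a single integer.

Answer: 64

Derivation:
915 in binary = 1110010011
popcount(915) = number of 1-bits in 1110010011 = 6
A col c satisfies (915 AND c) == c iff every set bit of c is also set in 915; each of the 6 set bits of 915 can independently be on or off in c.
count = 2^6 = 64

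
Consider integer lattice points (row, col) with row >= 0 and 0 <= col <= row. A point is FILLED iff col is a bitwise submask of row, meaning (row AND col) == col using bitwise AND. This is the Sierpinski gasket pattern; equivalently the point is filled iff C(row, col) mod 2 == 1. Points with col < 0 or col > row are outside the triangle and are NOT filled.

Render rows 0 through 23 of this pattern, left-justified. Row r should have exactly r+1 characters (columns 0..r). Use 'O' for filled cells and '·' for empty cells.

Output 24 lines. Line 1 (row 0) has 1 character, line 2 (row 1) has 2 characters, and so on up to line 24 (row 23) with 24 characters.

Answer: O
OO
O·O
OOOO
O···O
OO··OO
O·O·O·O
OOOOOOOO
O·······O
OO······OO
O·O·····O·O
OOOO····OOOO
O···O···O···O
OO··OO··OO··OO
O·O·O·O·O·O·O·O
OOOOOOOOOOOOOOOO
O···············O
OO··············OO
O·O·············O·O
OOOO············OOOO
O···O···········O···O
OO··OO··········OO··OO
O·O·O·O·········O·O·O·O
OOOOOOOO········OOOOOOOO

Derivation:
r0=0: O
r1=1: OO
r2=10: O·O
r3=11: OOOO
r4=100: O···O
r5=101: OO··OO
r6=110: O·O·O·O
r7=111: OOOOOOOO
r8=1000: O·······O
r9=1001: OO······OO
r10=1010: O·O·····O·O
r11=1011: OOOO····OOOO
r12=1100: O···O···O···O
r13=1101: OO··OO··OO··OO
r14=1110: O·O·O·O·O·O·O·O
r15=1111: OOOOOOOOOOOOOOOO
r16=10000: O···············O
r17=10001: OO··············OO
r18=10010: O·O·············O·O
r19=10011: OOOO············OOOO
r20=10100: O···O···········O···O
r21=10101: OO··OO··········OO··OO
r22=10110: O·O·O·O·········O·O·O·O
r23=10111: OOOOOOOO········OOOOOOOO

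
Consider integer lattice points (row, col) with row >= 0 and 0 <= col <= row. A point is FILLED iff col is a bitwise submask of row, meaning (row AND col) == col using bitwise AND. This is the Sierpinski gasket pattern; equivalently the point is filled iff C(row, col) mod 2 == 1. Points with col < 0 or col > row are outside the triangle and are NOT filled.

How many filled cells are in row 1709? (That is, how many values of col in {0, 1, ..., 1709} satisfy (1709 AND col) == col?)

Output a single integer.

1709 in binary = 11010101101
popcount(1709) = number of 1-bits in 11010101101 = 7
A col c satisfies (1709 AND c) == c iff every set bit of c is also set in 1709; each of the 7 set bits of 1709 can independently be on or off in c.
count = 2^7 = 128

Answer: 128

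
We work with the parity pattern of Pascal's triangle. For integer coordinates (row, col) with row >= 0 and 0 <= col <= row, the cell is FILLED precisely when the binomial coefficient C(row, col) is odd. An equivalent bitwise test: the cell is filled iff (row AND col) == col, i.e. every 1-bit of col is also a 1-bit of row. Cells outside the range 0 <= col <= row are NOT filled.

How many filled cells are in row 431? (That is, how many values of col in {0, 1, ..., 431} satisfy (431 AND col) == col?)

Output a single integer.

431 in binary = 110101111
popcount(431) = number of 1-bits in 110101111 = 7
A col c satisfies (431 AND c) == c iff every set bit of c is also set in 431; each of the 7 set bits of 431 can independently be on or off in c.
count = 2^7 = 128

Answer: 128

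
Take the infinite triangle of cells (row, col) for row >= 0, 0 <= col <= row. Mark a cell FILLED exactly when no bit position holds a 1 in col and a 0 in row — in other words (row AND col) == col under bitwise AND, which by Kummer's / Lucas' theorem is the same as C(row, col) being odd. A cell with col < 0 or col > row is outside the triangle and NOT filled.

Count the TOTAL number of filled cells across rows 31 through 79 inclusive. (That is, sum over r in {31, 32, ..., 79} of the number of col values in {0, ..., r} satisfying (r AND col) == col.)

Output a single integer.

Answer: 680

Derivation:
r31=11111 pc5: +32 =32
r32=100000 pc1: +2 =34
r33=100001 pc2: +4 =38
r34=100010 pc2: +4 =42
r35=100011 pc3: +8 =50
r36=100100 pc2: +4 =54
r37=100101 pc3: +8 =62
r38=100110 pc3: +8 =70
r39=100111 pc4: +16 =86
r40=101000 pc2: +4 =90
r41=101001 pc3: +8 =98
r42=101010 pc3: +8 =106
r43=101011 pc4: +16 =122
r44=101100 pc3: +8 =130
r45=101101 pc4: +16 =146
r46=101110 pc4: +16 =162
r47=101111 pc5: +32 =194
r48=110000 pc2: +4 =198
r49=110001 pc3: +8 =206
r50=110010 pc3: +8 =214
r51=110011 pc4: +16 =230
r52=110100 pc3: +8 =238
r53=110101 pc4: +16 =254
r54=110110 pc4: +16 =270
r55=110111 pc5: +32 =302
r56=111000 pc3: +8 =310
r57=111001 pc4: +16 =326
r58=111010 pc4: +16 =342
r59=111011 pc5: +32 =374
r60=111100 pc4: +16 =390
r61=111101 pc5: +32 =422
r62=111110 pc5: +32 =454
r63=111111 pc6: +64 =518
r64=1000000 pc1: +2 =520
r65=1000001 pc2: +4 =524
r66=1000010 pc2: +4 =528
r67=1000011 pc3: +8 =536
r68=1000100 pc2: +4 =540
r69=1000101 pc3: +8 =548
r70=1000110 pc3: +8 =556
r71=1000111 pc4: +16 =572
r72=1001000 pc2: +4 =576
r73=1001001 pc3: +8 =584
r74=1001010 pc3: +8 =592
r75=1001011 pc4: +16 =608
r76=1001100 pc3: +8 =616
r77=1001101 pc4: +16 =632
r78=1001110 pc4: +16 =648
r79=1001111 pc5: +32 =680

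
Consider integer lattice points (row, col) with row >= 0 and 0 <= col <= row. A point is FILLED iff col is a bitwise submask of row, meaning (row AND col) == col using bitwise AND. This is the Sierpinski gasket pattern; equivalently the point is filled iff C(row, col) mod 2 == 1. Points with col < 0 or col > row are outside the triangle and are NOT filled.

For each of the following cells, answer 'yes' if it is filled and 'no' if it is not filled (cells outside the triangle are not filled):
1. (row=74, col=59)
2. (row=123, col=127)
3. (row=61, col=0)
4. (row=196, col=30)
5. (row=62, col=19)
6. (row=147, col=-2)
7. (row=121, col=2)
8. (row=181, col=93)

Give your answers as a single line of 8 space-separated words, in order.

(74,59): row=0b1001010, col=0b111011, row AND col = 0b1010 = 10; 10 != 59 -> empty
(123,127): col outside [0, 123] -> not filled
(61,0): row=0b111101, col=0b0, row AND col = 0b0 = 0; 0 == 0 -> filled
(196,30): row=0b11000100, col=0b11110, row AND col = 0b100 = 4; 4 != 30 -> empty
(62,19): row=0b111110, col=0b10011, row AND col = 0b10010 = 18; 18 != 19 -> empty
(147,-2): col outside [0, 147] -> not filled
(121,2): row=0b1111001, col=0b10, row AND col = 0b0 = 0; 0 != 2 -> empty
(181,93): row=0b10110101, col=0b1011101, row AND col = 0b10101 = 21; 21 != 93 -> empty

Answer: no no yes no no no no no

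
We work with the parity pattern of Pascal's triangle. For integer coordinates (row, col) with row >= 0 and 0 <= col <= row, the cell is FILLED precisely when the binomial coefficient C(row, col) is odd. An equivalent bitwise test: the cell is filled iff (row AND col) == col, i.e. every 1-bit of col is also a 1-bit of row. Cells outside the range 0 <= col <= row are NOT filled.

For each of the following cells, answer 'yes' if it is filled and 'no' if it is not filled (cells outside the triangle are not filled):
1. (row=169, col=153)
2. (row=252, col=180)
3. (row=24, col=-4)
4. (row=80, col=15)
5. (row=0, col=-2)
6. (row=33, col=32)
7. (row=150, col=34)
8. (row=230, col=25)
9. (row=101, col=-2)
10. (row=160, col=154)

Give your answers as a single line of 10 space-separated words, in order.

(169,153): row=0b10101001, col=0b10011001, row AND col = 0b10001001 = 137; 137 != 153 -> empty
(252,180): row=0b11111100, col=0b10110100, row AND col = 0b10110100 = 180; 180 == 180 -> filled
(24,-4): col outside [0, 24] -> not filled
(80,15): row=0b1010000, col=0b1111, row AND col = 0b0 = 0; 0 != 15 -> empty
(0,-2): col outside [0, 0] -> not filled
(33,32): row=0b100001, col=0b100000, row AND col = 0b100000 = 32; 32 == 32 -> filled
(150,34): row=0b10010110, col=0b100010, row AND col = 0b10 = 2; 2 != 34 -> empty
(230,25): row=0b11100110, col=0b11001, row AND col = 0b0 = 0; 0 != 25 -> empty
(101,-2): col outside [0, 101] -> not filled
(160,154): row=0b10100000, col=0b10011010, row AND col = 0b10000000 = 128; 128 != 154 -> empty

Answer: no yes no no no yes no no no no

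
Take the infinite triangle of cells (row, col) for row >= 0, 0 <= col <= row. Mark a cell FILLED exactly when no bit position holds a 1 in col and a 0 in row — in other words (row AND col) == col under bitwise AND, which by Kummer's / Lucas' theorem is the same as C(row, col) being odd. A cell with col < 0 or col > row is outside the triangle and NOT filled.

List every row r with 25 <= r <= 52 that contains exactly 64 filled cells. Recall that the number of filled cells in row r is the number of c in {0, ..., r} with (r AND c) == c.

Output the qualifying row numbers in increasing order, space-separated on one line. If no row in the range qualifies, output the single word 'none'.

Answer: none

Derivation:
Row r has 2^popcount(r) filled cells, so we need popcount(r) = log2(64) = 6.
Scan r = 25..52 and keep those with exactly 6 one-bits:
r=25=11001 popcount=3 -> skip
r=26=11010 popcount=3 -> skip
r=27=11011 popcount=4 -> skip
r=28=11100 popcount=3 -> skip
r=29=11101 popcount=4 -> skip
r=30=11110 popcount=4 -> skip
r=31=11111 popcount=5 -> skip
r=32=100000 popcount=1 -> skip
r=33=100001 popcount=2 -> skip
r=34=100010 popcount=2 -> skip
r=35=100011 popcount=3 -> skip
r=36=100100 popcount=2 -> skip
r=37=100101 popcount=3 -> skip
r=38=100110 popcount=3 -> skip
r=39=100111 popcount=4 -> skip
r=40=101000 popcount=2 -> skip
r=41=101001 popcount=3 -> skip
r=42=101010 popcount=3 -> skip
r=43=101011 popcount=4 -> skip
r=44=101100 popcount=3 -> skip
r=45=101101 popcount=4 -> skip
r=46=101110 popcount=4 -> skip
r=47=101111 popcount=5 -> skip
r=48=110000 popcount=2 -> skip
r=49=110001 popcount=3 -> skip
r=50=110010 popcount=3 -> skip
r=51=110011 popcount=4 -> skip
r=52=110100 popcount=3 -> skip
Kept rows: none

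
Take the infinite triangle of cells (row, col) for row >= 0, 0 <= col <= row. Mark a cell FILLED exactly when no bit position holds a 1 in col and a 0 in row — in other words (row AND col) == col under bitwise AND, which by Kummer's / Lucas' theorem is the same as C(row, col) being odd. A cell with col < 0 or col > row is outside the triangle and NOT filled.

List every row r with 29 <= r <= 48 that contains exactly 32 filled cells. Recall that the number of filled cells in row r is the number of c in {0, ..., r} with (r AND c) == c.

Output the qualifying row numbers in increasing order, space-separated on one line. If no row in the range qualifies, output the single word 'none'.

Answer: 31 47

Derivation:
Row r has 2^popcount(r) filled cells, so we need popcount(r) = log2(32) = 5.
Scan r = 29..48 and keep those with exactly 5 one-bits:
r=29=11101 popcount=4 -> skip
r=30=11110 popcount=4 -> skip
r=31=11111 popcount=5 -> KEEP
r=32=100000 popcount=1 -> skip
r=33=100001 popcount=2 -> skip
r=34=100010 popcount=2 -> skip
r=35=100011 popcount=3 -> skip
r=36=100100 popcount=2 -> skip
r=37=100101 popcount=3 -> skip
r=38=100110 popcount=3 -> skip
r=39=100111 popcount=4 -> skip
r=40=101000 popcount=2 -> skip
r=41=101001 popcount=3 -> skip
r=42=101010 popcount=3 -> skip
r=43=101011 popcount=4 -> skip
r=44=101100 popcount=3 -> skip
r=45=101101 popcount=4 -> skip
r=46=101110 popcount=4 -> skip
r=47=101111 popcount=5 -> KEEP
r=48=110000 popcount=2 -> skip
Kept rows: 31 47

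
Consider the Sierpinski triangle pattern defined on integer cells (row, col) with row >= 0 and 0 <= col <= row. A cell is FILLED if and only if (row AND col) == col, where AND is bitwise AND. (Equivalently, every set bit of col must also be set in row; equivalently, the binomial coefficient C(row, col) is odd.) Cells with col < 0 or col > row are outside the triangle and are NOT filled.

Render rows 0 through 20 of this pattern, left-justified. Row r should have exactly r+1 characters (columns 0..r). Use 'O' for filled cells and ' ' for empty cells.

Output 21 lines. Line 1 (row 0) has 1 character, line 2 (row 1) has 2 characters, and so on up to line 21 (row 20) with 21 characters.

Answer: O
OO
O O
OOOO
O   O
OO  OO
O O O O
OOOOOOOO
O       O
OO      OO
O O     O O
OOOO    OOOO
O   O   O   O
OO  OO  OO  OO
O O O O O O O O
OOOOOOOOOOOOOOOO
O               O
OO              OO
O O             O O
OOOO            OOOO
O   O           O   O

Derivation:
r0=0: O
r1=1: OO
r2=10: O O
r3=11: OOOO
r4=100: O   O
r5=101: OO  OO
r6=110: O O O O
r7=111: OOOOOOOO
r8=1000: O       O
r9=1001: OO      OO
r10=1010: O O     O O
r11=1011: OOOO    OOOO
r12=1100: O   O   O   O
r13=1101: OO  OO  OO  OO
r14=1110: O O O O O O O O
r15=1111: OOOOOOOOOOOOOOOO
r16=10000: O               O
r17=10001: OO              OO
r18=10010: O O             O O
r19=10011: OOOO            OOOO
r20=10100: O   O           O   O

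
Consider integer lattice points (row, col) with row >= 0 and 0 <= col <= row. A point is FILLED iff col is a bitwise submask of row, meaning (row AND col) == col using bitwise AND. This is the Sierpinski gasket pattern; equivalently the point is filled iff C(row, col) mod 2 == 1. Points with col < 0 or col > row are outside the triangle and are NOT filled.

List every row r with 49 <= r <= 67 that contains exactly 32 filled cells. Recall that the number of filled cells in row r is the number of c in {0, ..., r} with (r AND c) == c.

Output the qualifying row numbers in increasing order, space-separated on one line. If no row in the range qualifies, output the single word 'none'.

Row r has 2^popcount(r) filled cells, so we need popcount(r) = log2(32) = 5.
Scan r = 49..67 and keep those with exactly 5 one-bits:
r=49=110001 popcount=3 -> skip
r=50=110010 popcount=3 -> skip
r=51=110011 popcount=4 -> skip
r=52=110100 popcount=3 -> skip
r=53=110101 popcount=4 -> skip
r=54=110110 popcount=4 -> skip
r=55=110111 popcount=5 -> KEEP
r=56=111000 popcount=3 -> skip
r=57=111001 popcount=4 -> skip
r=58=111010 popcount=4 -> skip
r=59=111011 popcount=5 -> KEEP
r=60=111100 popcount=4 -> skip
r=61=111101 popcount=5 -> KEEP
r=62=111110 popcount=5 -> KEEP
r=63=111111 popcount=6 -> skip
r=64=1000000 popcount=1 -> skip
r=65=1000001 popcount=2 -> skip
r=66=1000010 popcount=2 -> skip
r=67=1000011 popcount=3 -> skip
Kept rows: 55 59 61 62

Answer: 55 59 61 62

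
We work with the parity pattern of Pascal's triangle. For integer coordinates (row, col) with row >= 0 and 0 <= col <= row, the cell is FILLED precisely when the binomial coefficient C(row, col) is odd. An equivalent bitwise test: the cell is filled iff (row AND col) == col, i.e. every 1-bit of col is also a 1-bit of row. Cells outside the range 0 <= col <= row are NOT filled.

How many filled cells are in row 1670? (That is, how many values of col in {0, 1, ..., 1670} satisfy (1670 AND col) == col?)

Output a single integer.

Answer: 32

Derivation:
1670 in binary = 11010000110
popcount(1670) = number of 1-bits in 11010000110 = 5
A col c satisfies (1670 AND c) == c iff every set bit of c is also set in 1670; each of the 5 set bits of 1670 can independently be on or off in c.
count = 2^5 = 32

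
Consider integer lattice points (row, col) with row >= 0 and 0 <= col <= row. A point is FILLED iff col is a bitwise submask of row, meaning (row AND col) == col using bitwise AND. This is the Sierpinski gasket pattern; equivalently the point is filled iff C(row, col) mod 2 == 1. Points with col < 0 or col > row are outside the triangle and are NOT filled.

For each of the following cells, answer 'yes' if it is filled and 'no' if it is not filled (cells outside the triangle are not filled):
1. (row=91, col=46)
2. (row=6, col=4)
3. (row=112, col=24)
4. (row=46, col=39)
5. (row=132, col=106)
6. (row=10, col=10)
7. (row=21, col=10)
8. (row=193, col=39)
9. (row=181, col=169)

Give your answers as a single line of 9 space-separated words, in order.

Answer: no yes no no no yes no no no

Derivation:
(91,46): row=0b1011011, col=0b101110, row AND col = 0b1010 = 10; 10 != 46 -> empty
(6,4): row=0b110, col=0b100, row AND col = 0b100 = 4; 4 == 4 -> filled
(112,24): row=0b1110000, col=0b11000, row AND col = 0b10000 = 16; 16 != 24 -> empty
(46,39): row=0b101110, col=0b100111, row AND col = 0b100110 = 38; 38 != 39 -> empty
(132,106): row=0b10000100, col=0b1101010, row AND col = 0b0 = 0; 0 != 106 -> empty
(10,10): row=0b1010, col=0b1010, row AND col = 0b1010 = 10; 10 == 10 -> filled
(21,10): row=0b10101, col=0b1010, row AND col = 0b0 = 0; 0 != 10 -> empty
(193,39): row=0b11000001, col=0b100111, row AND col = 0b1 = 1; 1 != 39 -> empty
(181,169): row=0b10110101, col=0b10101001, row AND col = 0b10100001 = 161; 161 != 169 -> empty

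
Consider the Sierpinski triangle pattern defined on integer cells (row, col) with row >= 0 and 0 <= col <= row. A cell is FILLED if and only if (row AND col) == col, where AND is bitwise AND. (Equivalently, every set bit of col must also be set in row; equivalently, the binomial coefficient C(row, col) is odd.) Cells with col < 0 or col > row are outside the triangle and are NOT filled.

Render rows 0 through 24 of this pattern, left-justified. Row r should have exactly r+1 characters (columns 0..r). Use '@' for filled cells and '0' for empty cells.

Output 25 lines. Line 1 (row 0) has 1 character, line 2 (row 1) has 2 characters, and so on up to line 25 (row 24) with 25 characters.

Answer: @
@@
@0@
@@@@
@000@
@@00@@
@0@0@0@
@@@@@@@@
@0000000@
@@000000@@
@0@00000@0@
@@@@0000@@@@
@000@000@000@
@@00@@00@@00@@
@0@0@0@0@0@0@0@
@@@@@@@@@@@@@@@@
@000000000000000@
@@00000000000000@@
@0@0000000000000@0@
@@@@000000000000@@@@
@000@00000000000@000@
@@00@@0000000000@@00@@
@0@0@0@000000000@0@0@0@
@@@@@@@@00000000@@@@@@@@
@0000000@0000000@0000000@

Derivation:
r0=0: @
r1=1: @@
r2=10: @0@
r3=11: @@@@
r4=100: @000@
r5=101: @@00@@
r6=110: @0@0@0@
r7=111: @@@@@@@@
r8=1000: @0000000@
r9=1001: @@000000@@
r10=1010: @0@00000@0@
r11=1011: @@@@0000@@@@
r12=1100: @000@000@000@
r13=1101: @@00@@00@@00@@
r14=1110: @0@0@0@0@0@0@0@
r15=1111: @@@@@@@@@@@@@@@@
r16=10000: @000000000000000@
r17=10001: @@00000000000000@@
r18=10010: @0@0000000000000@0@
r19=10011: @@@@000000000000@@@@
r20=10100: @000@00000000000@000@
r21=10101: @@00@@0000000000@@00@@
r22=10110: @0@0@0@000000000@0@0@0@
r23=10111: @@@@@@@@00000000@@@@@@@@
r24=11000: @0000000@0000000@0000000@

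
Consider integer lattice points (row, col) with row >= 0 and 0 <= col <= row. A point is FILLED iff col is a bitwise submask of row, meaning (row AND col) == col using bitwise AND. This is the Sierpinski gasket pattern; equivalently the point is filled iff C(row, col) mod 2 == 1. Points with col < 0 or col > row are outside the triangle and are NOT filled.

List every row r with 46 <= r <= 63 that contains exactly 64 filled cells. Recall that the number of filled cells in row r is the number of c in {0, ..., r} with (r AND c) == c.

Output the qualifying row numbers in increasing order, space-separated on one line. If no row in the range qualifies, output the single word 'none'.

Answer: 63

Derivation:
Row r has 2^popcount(r) filled cells, so we need popcount(r) = log2(64) = 6.
Scan r = 46..63 and keep those with exactly 6 one-bits:
r=46=101110 popcount=4 -> skip
r=47=101111 popcount=5 -> skip
r=48=110000 popcount=2 -> skip
r=49=110001 popcount=3 -> skip
r=50=110010 popcount=3 -> skip
r=51=110011 popcount=4 -> skip
r=52=110100 popcount=3 -> skip
r=53=110101 popcount=4 -> skip
r=54=110110 popcount=4 -> skip
r=55=110111 popcount=5 -> skip
r=56=111000 popcount=3 -> skip
r=57=111001 popcount=4 -> skip
r=58=111010 popcount=4 -> skip
r=59=111011 popcount=5 -> skip
r=60=111100 popcount=4 -> skip
r=61=111101 popcount=5 -> skip
r=62=111110 popcount=5 -> skip
r=63=111111 popcount=6 -> KEEP
Kept rows: 63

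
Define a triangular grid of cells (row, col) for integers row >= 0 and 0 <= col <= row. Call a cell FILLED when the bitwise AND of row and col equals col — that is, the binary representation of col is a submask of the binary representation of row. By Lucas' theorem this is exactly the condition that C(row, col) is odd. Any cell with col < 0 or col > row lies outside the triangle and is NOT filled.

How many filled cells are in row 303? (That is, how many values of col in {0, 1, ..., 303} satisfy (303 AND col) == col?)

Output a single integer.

303 in binary = 100101111
popcount(303) = number of 1-bits in 100101111 = 6
A col c satisfies (303 AND c) == c iff every set bit of c is also set in 303; each of the 6 set bits of 303 can independently be on or off in c.
count = 2^6 = 64

Answer: 64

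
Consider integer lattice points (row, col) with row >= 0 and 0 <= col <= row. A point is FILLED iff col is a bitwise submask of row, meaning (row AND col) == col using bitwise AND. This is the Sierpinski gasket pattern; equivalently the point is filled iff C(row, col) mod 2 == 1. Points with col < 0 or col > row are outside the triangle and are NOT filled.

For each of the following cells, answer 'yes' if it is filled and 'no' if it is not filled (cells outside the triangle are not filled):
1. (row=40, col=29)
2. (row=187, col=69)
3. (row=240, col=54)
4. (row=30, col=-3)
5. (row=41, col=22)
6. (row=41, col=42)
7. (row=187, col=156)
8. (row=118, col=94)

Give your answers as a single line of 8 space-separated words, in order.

(40,29): row=0b101000, col=0b11101, row AND col = 0b1000 = 8; 8 != 29 -> empty
(187,69): row=0b10111011, col=0b1000101, row AND col = 0b1 = 1; 1 != 69 -> empty
(240,54): row=0b11110000, col=0b110110, row AND col = 0b110000 = 48; 48 != 54 -> empty
(30,-3): col outside [0, 30] -> not filled
(41,22): row=0b101001, col=0b10110, row AND col = 0b0 = 0; 0 != 22 -> empty
(41,42): col outside [0, 41] -> not filled
(187,156): row=0b10111011, col=0b10011100, row AND col = 0b10011000 = 152; 152 != 156 -> empty
(118,94): row=0b1110110, col=0b1011110, row AND col = 0b1010110 = 86; 86 != 94 -> empty

Answer: no no no no no no no no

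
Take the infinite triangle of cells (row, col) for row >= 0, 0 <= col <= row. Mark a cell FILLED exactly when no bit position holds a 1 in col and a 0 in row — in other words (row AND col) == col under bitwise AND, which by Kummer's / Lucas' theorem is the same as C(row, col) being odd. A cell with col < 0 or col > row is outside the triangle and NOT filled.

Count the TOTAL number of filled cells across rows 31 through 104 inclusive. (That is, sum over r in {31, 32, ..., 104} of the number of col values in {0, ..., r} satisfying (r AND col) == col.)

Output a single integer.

r31=11111 pc5: +32 =32
r32=100000 pc1: +2 =34
r33=100001 pc2: +4 =38
r34=100010 pc2: +4 =42
r35=100011 pc3: +8 =50
r36=100100 pc2: +4 =54
r37=100101 pc3: +8 =62
r38=100110 pc3: +8 =70
r39=100111 pc4: +16 =86
r40=101000 pc2: +4 =90
r41=101001 pc3: +8 =98
r42=101010 pc3: +8 =106
r43=101011 pc4: +16 =122
r44=101100 pc3: +8 =130
r45=101101 pc4: +16 =146
r46=101110 pc4: +16 =162
r47=101111 pc5: +32 =194
r48=110000 pc2: +4 =198
r49=110001 pc3: +8 =206
r50=110010 pc3: +8 =214
r51=110011 pc4: +16 =230
r52=110100 pc3: +8 =238
r53=110101 pc4: +16 =254
r54=110110 pc4: +16 =270
r55=110111 pc5: +32 =302
r56=111000 pc3: +8 =310
r57=111001 pc4: +16 =326
r58=111010 pc4: +16 =342
r59=111011 pc5: +32 =374
r60=111100 pc4: +16 =390
r61=111101 pc5: +32 =422
r62=111110 pc5: +32 =454
r63=111111 pc6: +64 =518
r64=1000000 pc1: +2 =520
r65=1000001 pc2: +4 =524
r66=1000010 pc2: +4 =528
r67=1000011 pc3: +8 =536
r68=1000100 pc2: +4 =540
r69=1000101 pc3: +8 =548
r70=1000110 pc3: +8 =556
r71=1000111 pc4: +16 =572
r72=1001000 pc2: +4 =576
r73=1001001 pc3: +8 =584
r74=1001010 pc3: +8 =592
r75=1001011 pc4: +16 =608
r76=1001100 pc3: +8 =616
r77=1001101 pc4: +16 =632
r78=1001110 pc4: +16 =648
r79=1001111 pc5: +32 =680
r80=1010000 pc2: +4 =684
r81=1010001 pc3: +8 =692
r82=1010010 pc3: +8 =700
r83=1010011 pc4: +16 =716
r84=1010100 pc3: +8 =724
r85=1010101 pc4: +16 =740
r86=1010110 pc4: +16 =756
r87=1010111 pc5: +32 =788
r88=1011000 pc3: +8 =796
r89=1011001 pc4: +16 =812
r90=1011010 pc4: +16 =828
r91=1011011 pc5: +32 =860
r92=1011100 pc4: +16 =876
r93=1011101 pc5: +32 =908
r94=1011110 pc5: +32 =940
r95=1011111 pc6: +64 =1004
r96=1100000 pc2: +4 =1008
r97=1100001 pc3: +8 =1016
r98=1100010 pc3: +8 =1024
r99=1100011 pc4: +16 =1040
r100=1100100 pc3: +8 =1048
r101=1100101 pc4: +16 =1064
r102=1100110 pc4: +16 =1080
r103=1100111 pc5: +32 =1112
r104=1101000 pc3: +8 =1120

Answer: 1120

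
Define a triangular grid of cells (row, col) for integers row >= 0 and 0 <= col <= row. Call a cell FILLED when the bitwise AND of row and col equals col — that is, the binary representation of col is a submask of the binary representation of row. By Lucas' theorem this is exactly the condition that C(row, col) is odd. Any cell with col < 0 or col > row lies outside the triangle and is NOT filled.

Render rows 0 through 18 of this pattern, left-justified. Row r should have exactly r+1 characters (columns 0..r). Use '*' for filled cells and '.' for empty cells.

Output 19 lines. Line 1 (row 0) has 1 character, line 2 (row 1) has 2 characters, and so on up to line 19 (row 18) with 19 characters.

r0=0: *
r1=1: **
r2=10: *.*
r3=11: ****
r4=100: *...*
r5=101: **..**
r6=110: *.*.*.*
r7=111: ********
r8=1000: *.......*
r9=1001: **......**
r10=1010: *.*.....*.*
r11=1011: ****....****
r12=1100: *...*...*...*
r13=1101: **..**..**..**
r14=1110: *.*.*.*.*.*.*.*
r15=1111: ****************
r16=10000: *...............*
r17=10001: **..............**
r18=10010: *.*.............*.*

Answer: *
**
*.*
****
*...*
**..**
*.*.*.*
********
*.......*
**......**
*.*.....*.*
****....****
*...*...*...*
**..**..**..**
*.*.*.*.*.*.*.*
****************
*...............*
**..............**
*.*.............*.*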